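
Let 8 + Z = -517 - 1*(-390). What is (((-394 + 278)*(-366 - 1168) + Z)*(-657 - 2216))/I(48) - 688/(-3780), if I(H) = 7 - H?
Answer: 482748774917/38745 ≈ 1.2460e+7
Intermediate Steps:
Z = -135 (Z = -8 + (-517 - 1*(-390)) = -8 + (-517 + 390) = -8 - 127 = -135)
(((-394 + 278)*(-366 - 1168) + Z)*(-657 - 2216))/I(48) - 688/(-3780) = (((-394 + 278)*(-366 - 1168) - 135)*(-657 - 2216))/(7 - 1*48) - 688/(-3780) = ((-116*(-1534) - 135)*(-2873))/(7 - 48) - 688*(-1/3780) = ((177944 - 135)*(-2873))/(-41) + 172/945 = (177809*(-2873))*(-1/41) + 172/945 = -510845257*(-1/41) + 172/945 = 510845257/41 + 172/945 = 482748774917/38745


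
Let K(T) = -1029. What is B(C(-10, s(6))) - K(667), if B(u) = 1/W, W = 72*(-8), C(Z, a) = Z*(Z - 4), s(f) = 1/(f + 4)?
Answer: 592703/576 ≈ 1029.0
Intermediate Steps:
s(f) = 1/(4 + f)
C(Z, a) = Z*(-4 + Z)
W = -576
B(u) = -1/576 (B(u) = 1/(-576) = -1/576)
B(C(-10, s(6))) - K(667) = -1/576 - 1*(-1029) = -1/576 + 1029 = 592703/576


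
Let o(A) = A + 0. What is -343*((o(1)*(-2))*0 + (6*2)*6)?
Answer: -24696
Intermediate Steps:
o(A) = A
-343*((o(1)*(-2))*0 + (6*2)*6) = -343*((1*(-2))*0 + (6*2)*6) = -343*(-2*0 + 12*6) = -343*(0 + 72) = -343*72 = -24696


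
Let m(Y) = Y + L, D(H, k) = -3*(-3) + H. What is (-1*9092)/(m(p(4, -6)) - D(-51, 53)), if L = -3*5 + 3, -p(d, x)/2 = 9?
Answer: -2273/3 ≈ -757.67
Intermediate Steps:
p(d, x) = -18 (p(d, x) = -2*9 = -18)
D(H, k) = 9 + H
L = -12 (L = -15 + 3 = -12)
m(Y) = -12 + Y (m(Y) = Y - 12 = -12 + Y)
(-1*9092)/(m(p(4, -6)) - D(-51, 53)) = (-1*9092)/((-12 - 18) - (9 - 51)) = -9092/(-30 - 1*(-42)) = -9092/(-30 + 42) = -9092/12 = -9092*1/12 = -2273/3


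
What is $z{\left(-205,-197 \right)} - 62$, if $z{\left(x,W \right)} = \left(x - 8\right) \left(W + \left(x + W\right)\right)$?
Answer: $127525$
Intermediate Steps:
$z{\left(x,W \right)} = \left(-8 + x\right) \left(x + 2 W\right)$ ($z{\left(x,W \right)} = \left(-8 + x\right) \left(W + \left(W + x\right)\right) = \left(-8 + x\right) \left(x + 2 W\right)$)
$z{\left(-205,-197 \right)} - 62 = \left(\left(-205\right)^{2} - -3152 - -1640 + 2 \left(-197\right) \left(-205\right)\right) - 62 = \left(42025 + 3152 + 1640 + 80770\right) - 62 = 127587 - 62 = 127525$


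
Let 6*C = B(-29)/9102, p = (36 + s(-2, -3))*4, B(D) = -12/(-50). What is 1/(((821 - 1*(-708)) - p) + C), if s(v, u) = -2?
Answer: 227550/316977151 ≈ 0.00071787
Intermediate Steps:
B(D) = 6/25 (B(D) = -12*(-1/50) = 6/25)
p = 136 (p = (36 - 2)*4 = 34*4 = 136)
C = 1/227550 (C = ((6/25)/9102)/6 = ((6/25)*(1/9102))/6 = (⅙)*(1/37925) = 1/227550 ≈ 4.3946e-6)
1/(((821 - 1*(-708)) - p) + C) = 1/(((821 - 1*(-708)) - 1*136) + 1/227550) = 1/(((821 + 708) - 136) + 1/227550) = 1/((1529 - 136) + 1/227550) = 1/(1393 + 1/227550) = 1/(316977151/227550) = 227550/316977151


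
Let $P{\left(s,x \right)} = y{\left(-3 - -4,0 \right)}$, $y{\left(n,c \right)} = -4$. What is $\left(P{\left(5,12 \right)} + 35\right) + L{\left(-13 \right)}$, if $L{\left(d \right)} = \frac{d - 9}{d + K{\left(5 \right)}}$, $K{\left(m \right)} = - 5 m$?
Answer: $\frac{600}{19} \approx 31.579$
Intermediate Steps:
$P{\left(s,x \right)} = -4$
$L{\left(d \right)} = \frac{-9 + d}{-25 + d}$ ($L{\left(d \right)} = \frac{d - 9}{d - 25} = \frac{-9 + d}{d - 25} = \frac{-9 + d}{-25 + d}$)
$\left(P{\left(5,12 \right)} + 35\right) + L{\left(-13 \right)} = \left(-4 + 35\right) + \frac{-9 - 13}{-25 - 13} = 31 + \frac{1}{-38} \left(-22\right) = 31 - - \frac{11}{19} = 31 + \frac{11}{19} = \frac{600}{19}$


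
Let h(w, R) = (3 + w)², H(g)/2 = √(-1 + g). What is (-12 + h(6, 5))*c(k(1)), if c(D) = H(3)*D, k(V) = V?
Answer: 138*√2 ≈ 195.16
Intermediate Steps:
H(g) = 2*√(-1 + g)
c(D) = 2*D*√2 (c(D) = (2*√(-1 + 3))*D = (2*√2)*D = 2*D*√2)
(-12 + h(6, 5))*c(k(1)) = (-12 + (3 + 6)²)*(2*1*√2) = (-12 + 9²)*(2*√2) = (-12 + 81)*(2*√2) = 69*(2*√2) = 138*√2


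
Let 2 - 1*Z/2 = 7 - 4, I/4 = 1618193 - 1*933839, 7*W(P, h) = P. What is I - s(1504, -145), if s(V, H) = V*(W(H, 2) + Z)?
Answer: 19401048/7 ≈ 2.7716e+6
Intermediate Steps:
W(P, h) = P/7
I = 2737416 (I = 4*(1618193 - 1*933839) = 4*(1618193 - 933839) = 4*684354 = 2737416)
Z = -2 (Z = 4 - 2*(7 - 4) = 4 - 2*3 = 4 - 6 = -2)
s(V, H) = V*(-2 + H/7) (s(V, H) = V*(H/7 - 2) = V*(-2 + H/7))
I - s(1504, -145) = 2737416 - 1504*(-14 - 145)/7 = 2737416 - 1504*(-159)/7 = 2737416 - 1*(-239136/7) = 2737416 + 239136/7 = 19401048/7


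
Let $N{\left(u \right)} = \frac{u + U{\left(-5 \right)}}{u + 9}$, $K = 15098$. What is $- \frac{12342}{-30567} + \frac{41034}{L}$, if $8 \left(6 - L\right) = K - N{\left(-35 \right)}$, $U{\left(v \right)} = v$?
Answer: $- \frac{7112850414}{332212345} \approx -21.411$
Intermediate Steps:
$N{\left(u \right)} = \frac{-5 + u}{9 + u}$ ($N{\left(u \right)} = \frac{u - 5}{u + 9} = \frac{-5 + u}{9 + u}$)
$L = - \frac{97815}{52}$ ($L = 6 - \frac{15098 - \frac{-5 - 35}{9 - 35}}{8} = 6 - \frac{15098 - \frac{1}{-26} \left(-40\right)}{8} = 6 - \frac{15098 - \left(- \frac{1}{26}\right) \left(-40\right)}{8} = 6 - \frac{15098 - \frac{20}{13}}{8} = 6 - \frac{98127}{52} = - \frac{97815}{52} \approx -1881.1$)
$- \frac{12342}{-30567} + \frac{41034}{L} = - \frac{12342}{-30567} + \frac{41034}{- \frac{97815}{52}} = \left(-12342\right) \left(- \frac{1}{30567}\right) + 41034 \left(- \frac{52}{97815}\right) = \frac{4114}{10189} - \frac{711256}{32605} = - \frac{7112850414}{332212345}$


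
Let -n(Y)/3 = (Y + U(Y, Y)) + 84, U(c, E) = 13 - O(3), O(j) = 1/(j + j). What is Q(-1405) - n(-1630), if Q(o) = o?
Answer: -12009/2 ≈ -6004.5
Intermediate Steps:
O(j) = 1/(2*j)
U(c, E) = 77/6 (U(c, E) = 13 - 1/(2*3) = 13 - 1*⅙ = 13 - ⅙ = 77/6)
n(Y) = -581/2 - 3*Y (n(Y) = -3*((Y + 77/6) + 84) = -3*((77/6 + Y) + 84) = -3*(581/6 + Y) = -581/2 - 3*Y)
Q(-1405) - n(-1630) = -1405 - (-581/2 - 3*(-1630)) = -1405 - (-581/2 + 4890) = -1405 - 1*9199/2 = -1405 - 9199/2 = -12009/2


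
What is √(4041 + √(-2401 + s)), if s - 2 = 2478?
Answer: √(4041 + √79) ≈ 63.639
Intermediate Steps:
s = 2480 (s = 2 + 2478 = 2480)
√(4041 + √(-2401 + s)) = √(4041 + √(-2401 + 2480)) = √(4041 + √79)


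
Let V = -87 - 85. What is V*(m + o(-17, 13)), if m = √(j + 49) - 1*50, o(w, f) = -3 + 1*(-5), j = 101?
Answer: 9976 - 860*√6 ≈ 7869.4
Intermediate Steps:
V = -172
o(w, f) = -8 (o(w, f) = -3 - 5 = -8)
m = -50 + 5*√6 (m = √(101 + 49) - 1*50 = √150 - 50 = 5*√6 - 50 = -50 + 5*√6 ≈ -37.753)
V*(m + o(-17, 13)) = -172*((-50 + 5*√6) - 8) = -172*(-58 + 5*√6) = 9976 - 860*√6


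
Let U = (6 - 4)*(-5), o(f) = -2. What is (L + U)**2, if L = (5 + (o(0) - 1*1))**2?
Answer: 36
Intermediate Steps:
U = -10 (U = 2*(-5) = -10)
L = 4 (L = (5 + (-2 - 1*1))**2 = (5 + (-2 - 1))**2 = (5 - 3)**2 = 2**2 = 4)
(L + U)**2 = (4 - 10)**2 = (-6)**2 = 36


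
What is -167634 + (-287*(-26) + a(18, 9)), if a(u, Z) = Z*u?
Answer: -160010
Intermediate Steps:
-167634 + (-287*(-26) + a(18, 9)) = -167634 + (-287*(-26) + 9*18) = -167634 + (7462 + 162) = -167634 + 7624 = -160010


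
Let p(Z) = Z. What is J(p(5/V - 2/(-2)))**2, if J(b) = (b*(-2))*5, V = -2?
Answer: 225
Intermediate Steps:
J(b) = -10*b (J(b) = -2*b*5 = -10*b)
J(p(5/V - 2/(-2)))**2 = (-10*(5/(-2) - 2/(-2)))**2 = (-10*(5*(-1/2) - 2*(-1/2)))**2 = (-10*(-5/2 + 1))**2 = (-10*(-3/2))**2 = 15**2 = 225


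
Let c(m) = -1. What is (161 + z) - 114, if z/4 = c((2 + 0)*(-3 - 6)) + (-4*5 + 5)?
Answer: -17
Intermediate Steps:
z = -64 (z = 4*(-1 + (-4*5 + 5)) = 4*(-1 + (-20 + 5)) = 4*(-1 - 15) = 4*(-16) = -64)
(161 + z) - 114 = (161 - 64) - 114 = 97 - 114 = -17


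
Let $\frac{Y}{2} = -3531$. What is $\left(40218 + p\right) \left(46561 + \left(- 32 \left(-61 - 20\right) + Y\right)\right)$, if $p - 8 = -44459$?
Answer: $-178171203$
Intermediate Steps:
$Y = -7062$ ($Y = 2 \left(-3531\right) = -7062$)
$p = -44451$ ($p = 8 - 44459 = -44451$)
$\left(40218 + p\right) \left(46561 + \left(- 32 \left(-61 - 20\right) + Y\right)\right) = \left(40218 - 44451\right) \left(46561 - \left(7062 + 32 \left(-61 - 20\right)\right)\right) = - 4233 \left(46561 - 4470\right) = \left(-4233\right) 42091 = -178171203$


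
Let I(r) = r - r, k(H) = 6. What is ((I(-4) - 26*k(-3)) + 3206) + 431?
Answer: 3481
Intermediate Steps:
I(r) = 0
((I(-4) - 26*k(-3)) + 3206) + 431 = ((0 - 26*6) + 3206) + 431 = ((0 - 156) + 3206) + 431 = (-156 + 3206) + 431 = 3050 + 431 = 3481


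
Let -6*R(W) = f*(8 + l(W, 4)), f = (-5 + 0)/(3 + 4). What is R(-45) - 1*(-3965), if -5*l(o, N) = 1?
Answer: 55523/14 ≈ 3965.9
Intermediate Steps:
l(o, N) = -⅕ (l(o, N) = -⅕*1 = -⅕)
f = -5/7 ≈ -0.71429
R(W) = 13/14 (R(W) = -(-5)*(8 - ⅕)/42 = -(-5)*39/(42*5) = -⅙*(-39/7) = 13/14)
R(-45) - 1*(-3965) = 13/14 - 1*(-3965) = 13/14 + 3965 = 55523/14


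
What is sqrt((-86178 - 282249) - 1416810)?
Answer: I*sqrt(1785237) ≈ 1336.1*I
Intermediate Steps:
sqrt((-86178 - 282249) - 1416810) = sqrt(-368427 - 1416810) = sqrt(-1785237) = I*sqrt(1785237)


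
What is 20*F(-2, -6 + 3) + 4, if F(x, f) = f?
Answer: -56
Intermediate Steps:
20*F(-2, -6 + 3) + 4 = 20*(-6 + 3) + 4 = 20*(-3) + 4 = -60 + 4 = -56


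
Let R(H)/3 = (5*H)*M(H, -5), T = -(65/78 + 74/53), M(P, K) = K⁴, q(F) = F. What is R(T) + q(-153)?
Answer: -2231843/106 ≈ -21055.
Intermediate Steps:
T = -709/318 (T = -(65*(1/78) + 74*(1/53)) = -(⅚ + 74/53) = -1*709/318 = -709/318 ≈ -2.2296)
R(H) = 9375*H (R(H) = 3*((5*H)*(-5)⁴) = 3*((5*H)*625) = 3*(3125*H) = 9375*H)
R(T) + q(-153) = 9375*(-709/318) - 153 = -2215625/106 - 153 = -2231843/106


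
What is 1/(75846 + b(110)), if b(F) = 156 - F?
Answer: 1/75892 ≈ 1.3177e-5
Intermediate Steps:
1/(75846 + b(110)) = 1/(75846 + (156 - 1*110)) = 1/(75846 + (156 - 110)) = 1/(75846 + 46) = 1/75892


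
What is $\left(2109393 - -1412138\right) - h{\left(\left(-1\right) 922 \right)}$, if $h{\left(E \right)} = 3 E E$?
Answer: $971279$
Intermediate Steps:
$h{\left(E \right)} = 3 E^{2}$
$\left(2109393 - -1412138\right) - h{\left(\left(-1\right) 922 \right)} = \left(2109393 - -1412138\right) - 3 \left(\left(-1\right) 922\right)^{2} = \left(2109393 + 1412138\right) - 3 \left(-922\right)^{2} = 3521531 - 3 \cdot 850084 = 3521531 - 2550252 = 971279$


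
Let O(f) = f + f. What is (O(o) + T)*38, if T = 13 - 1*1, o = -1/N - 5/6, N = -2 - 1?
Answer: 418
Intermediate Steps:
N = -3
o = -½ (o = -1/(-3) - 5/6 = -1*(-⅓) - 5*⅙ = ⅓ - ⅚ = -½ ≈ -0.50000)
O(f) = 2*f
T = 12 (T = 13 - 1 = 12)
(O(o) + T)*38 = (2*(-½) + 12)*38 = (-1 + 12)*38 = 11*38 = 418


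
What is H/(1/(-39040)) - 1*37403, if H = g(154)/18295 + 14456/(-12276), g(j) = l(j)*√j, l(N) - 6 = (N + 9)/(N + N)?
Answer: 26300753/3069 - 3925472*√154/281743 ≈ 8396.9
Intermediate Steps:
l(N) = 6 + (9 + N)/(2*N) (l(N) = 6 + (N + 9)/(N + N) = 6 + (9 + N)/((2*N)) = 6 + (9 + N)*(1/(2*N)) = 6 + (9 + N)/(2*N))
g(j) = (9 + 13*j)/(2*√j) (g(j) = ((9 + 13*j)/(2*j))*√j = (9 + 13*j)/(2*√j))
H = -3614/3069 + 2011*√154/5634860 (H = ((9 + 13*154)/(2*√154))/18295 + 14456/(-12276) = ((√154/154)*(9 + 2002)/2)*(1/18295) + 14456*(-1/12276) = ((½)*(√154/154)*2011)*(1/18295) - 3614/3069 = (2011*√154/308)*(1/18295) - 3614/3069 = 2011*√154/5634860 - 3614/3069 = -3614/3069 + 2011*√154/5634860 ≈ -1.1732)
H/(1/(-39040)) - 1*37403 = (-3614/3069 + 2011*√154/5634860)/(1/(-39040)) - 1*37403 = (-3614/3069 + 2011*√154/5634860)/(-1/39040) - 37403 = (-3614/3069 + 2011*√154/5634860)*(-39040) - 37403 = (141090560/3069 - 3925472*√154/281743) - 37403 = 26300753/3069 - 3925472*√154/281743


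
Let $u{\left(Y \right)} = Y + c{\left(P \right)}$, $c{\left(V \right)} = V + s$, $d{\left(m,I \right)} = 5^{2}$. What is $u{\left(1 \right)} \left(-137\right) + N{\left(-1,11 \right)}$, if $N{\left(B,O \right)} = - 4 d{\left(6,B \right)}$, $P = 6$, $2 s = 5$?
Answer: $- \frac{2803}{2} \approx -1401.5$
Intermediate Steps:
$s = \frac{5}{2}$ ($s = \frac{1}{2} \cdot 5 = \frac{5}{2} \approx 2.5$)
$d{\left(m,I \right)} = 25$
$c{\left(V \right)} = \frac{5}{2} + V$ ($c{\left(V \right)} = V + \frac{5}{2} = \frac{5}{2} + V$)
$N{\left(B,O \right)} = -100$ ($N{\left(B,O \right)} = \left(-4\right) 25 = -100$)
$u{\left(Y \right)} = \frac{17}{2} + Y$ ($u{\left(Y \right)} = Y + \left(\frac{5}{2} + 6\right) = Y + \frac{17}{2} = \frac{17}{2} + Y$)
$u{\left(1 \right)} \left(-137\right) + N{\left(-1,11 \right)} = \left(\frac{17}{2} + 1\right) \left(-137\right) - 100 = \frac{19}{2} \left(-137\right) - 100 = - \frac{2603}{2} - 100 = - \frac{2803}{2}$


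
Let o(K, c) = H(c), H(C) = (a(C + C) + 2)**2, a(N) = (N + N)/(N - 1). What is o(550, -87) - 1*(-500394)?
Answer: 15325053454/30625 ≈ 5.0041e+5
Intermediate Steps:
a(N) = 2*N/(-1 + N) (a(N) = (2*N)/(-1 + N) = 2*N/(-1 + N))
H(C) = (2 + 4*C/(-1 + 2*C))**2 (H(C) = (2*(C + C)/(-1 + (C + C)) + 2)**2 = (2*(2*C)/(-1 + 2*C) + 2)**2 = (4*C/(-1 + 2*C) + 2)**2 = (2 + 4*C/(-1 + 2*C))**2)
o(K, c) = 4*(-1 + 4*c)**2/(-1 + 2*c)**2
o(550, -87) - 1*(-500394) = 4*(-1 + 4*(-87))**2/(-1 + 2*(-87))**2 - 1*(-500394) = 4*(-1 - 348)**2/(-1 - 174)**2 + 500394 = 4*(-349)**2/(-175)**2 + 500394 = 4*(1/30625)*121801 + 500394 = 487204/30625 + 500394 = 15325053454/30625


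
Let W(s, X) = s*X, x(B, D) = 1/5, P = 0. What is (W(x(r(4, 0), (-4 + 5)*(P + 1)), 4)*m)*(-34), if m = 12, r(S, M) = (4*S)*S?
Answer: -1632/5 ≈ -326.40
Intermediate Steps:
r(S, M) = 4*S²
x(B, D) = ⅕
W(s, X) = X*s
(W(x(r(4, 0), (-4 + 5)*(P + 1)), 4)*m)*(-34) = ((4*(⅕))*12)*(-34) = ((⅘)*12)*(-34) = (48/5)*(-34) = -1632/5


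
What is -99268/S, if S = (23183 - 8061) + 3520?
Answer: -3818/717 ≈ -5.3250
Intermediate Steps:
S = 18642 (S = 15122 + 3520 = 18642)
-99268/S = -99268/18642 = -99268*1/18642 = -3818/717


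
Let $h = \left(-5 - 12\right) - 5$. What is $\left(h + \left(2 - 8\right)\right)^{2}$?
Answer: $784$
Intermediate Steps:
$h = -22$ ($h = -17 - 5 = -22$)
$\left(h + \left(2 - 8\right)\right)^{2} = \left(-22 + \left(2 - 8\right)\right)^{2} = \left(-22 - 6\right)^{2} = \left(-28\right)^{2} = 784$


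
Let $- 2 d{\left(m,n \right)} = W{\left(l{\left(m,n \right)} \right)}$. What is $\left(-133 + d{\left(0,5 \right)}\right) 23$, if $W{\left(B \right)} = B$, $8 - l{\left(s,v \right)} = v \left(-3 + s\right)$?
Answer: $- \frac{6647}{2} \approx -3323.5$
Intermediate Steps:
$l{\left(s,v \right)} = 8 - v \left(-3 + s\right)$
$d{\left(m,n \right)} = -4 - \frac{3 n}{2} + \frac{m n}{2}$ ($d{\left(m,n \right)} = - \frac{8 + 3 n - m n}{2} = -4 - \frac{3 n}{2} + \frac{m n}{2}$)
$\left(-133 + d{\left(0,5 \right)}\right) 23 = \left(-133 - \frac{23}{2}\right) 23 = \left(- \frac{289}{2}\right) 23 = - \frac{6647}{2}$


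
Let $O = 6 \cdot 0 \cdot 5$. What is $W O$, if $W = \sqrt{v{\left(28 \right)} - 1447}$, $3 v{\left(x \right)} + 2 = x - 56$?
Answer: $0$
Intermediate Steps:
$v{\left(x \right)} = - \frac{58}{3} + \frac{x}{3}$ ($v{\left(x \right)} = - \frac{2}{3} + \frac{x - 56}{3} = - \frac{2}{3} + \frac{-56 + x}{3} = - \frac{2}{3} + \left(- \frac{56}{3} + \frac{x}{3}\right) = - \frac{58}{3} + \frac{x}{3}$)
$W = i \sqrt{1457}$ ($W = \sqrt{\left(- \frac{58}{3} + \frac{1}{3} \cdot 28\right) - 1447} = \sqrt{\left(- \frac{58}{3} + \frac{28}{3}\right) - 1447} = \sqrt{-10 - 1447} = \sqrt{-1457} = i \sqrt{1457} \approx 38.171 i$)
$O = 0$ ($O = 0 \cdot 5 = 0$)
$W O = i \sqrt{1457} \cdot 0 = 0$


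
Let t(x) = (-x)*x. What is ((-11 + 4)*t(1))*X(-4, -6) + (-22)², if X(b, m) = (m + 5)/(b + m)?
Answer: 4847/10 ≈ 484.70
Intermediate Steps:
X(b, m) = (5 + m)/(b + m)
t(x) = -x²
((-11 + 4)*t(1))*X(-4, -6) + (-22)² = ((-11 + 4)*(-1*1²))*((5 - 6)/(-4 - 6)) + (-22)² = (-(-7))*(-1/(-10)) + 484 = (-7*(-1))*(-⅒*(-1)) + 484 = 7*(⅒) + 484 = 7/10 + 484 = 4847/10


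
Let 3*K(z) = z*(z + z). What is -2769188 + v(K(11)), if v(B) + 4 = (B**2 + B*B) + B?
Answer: -24804874/9 ≈ -2.7561e+6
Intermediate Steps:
K(z) = 2*z**2/3 (K(z) = (z*(z + z))/3 = (z*(2*z))/3 = (2*z**2)/3 = 2*z**2/3)
v(B) = -4 + B + 2*B**2 (v(B) = -4 + ((B**2 + B*B) + B) = -4 + ((B**2 + B**2) + B) = -4 + (2*B**2 + B) = -4 + (B + 2*B**2) = -4 + B + 2*B**2)
-2769188 + v(K(11)) = -2769188 + (-4 + (2/3)*11**2 + 2*((2/3)*11**2)**2) = -2769188 + (-4 + (2/3)*121 + 2*((2/3)*121)**2) = -2769188 + (-4 + 242/3 + 2*(242/3)**2) = -2769188 + (-4 + 242/3 + 2*(58564/9)) = -2769188 + (-4 + 242/3 + 117128/9) = -2769188 + 117818/9 = -24804874/9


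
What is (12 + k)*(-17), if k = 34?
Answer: -782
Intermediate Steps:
(12 + k)*(-17) = (12 + 34)*(-17) = 46*(-17) = -782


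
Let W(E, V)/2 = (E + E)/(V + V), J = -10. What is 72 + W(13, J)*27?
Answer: 9/5 ≈ 1.8000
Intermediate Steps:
W(E, V) = 2*E/V (W(E, V) = 2*((E + E)/(V + V)) = 2*((2*E)/((2*V))) = 2*((2*E)*(1/(2*V))) = 2*(E/V) = 2*E/V)
72 + W(13, J)*27 = 72 + (2*13/(-10))*27 = 72 + (2*13*(-⅒))*27 = 72 - 13/5*27 = 72 - 351/5 = 9/5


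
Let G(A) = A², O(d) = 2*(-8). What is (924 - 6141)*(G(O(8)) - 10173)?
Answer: 51736989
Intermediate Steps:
O(d) = -16
(924 - 6141)*(G(O(8)) - 10173) = (924 - 6141)*((-16)² - 10173) = -5217*(256 - 10173) = -5217*(-9917) = 51736989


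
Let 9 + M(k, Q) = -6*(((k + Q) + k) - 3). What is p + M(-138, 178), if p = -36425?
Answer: -35828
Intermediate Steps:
M(k, Q) = 9 - 12*k - 6*Q (M(k, Q) = -9 - 6*(((k + Q) + k) - 3) = -9 - 6*(((Q + k) + k) - 3) = -9 - 6*((Q + 2*k) - 3) = -9 - 6*(-3 + Q + 2*k) = -9 + (18 - 12*k - 6*Q) = 9 - 12*k - 6*Q)
p + M(-138, 178) = -36425 + (9 - 12*(-138) - 6*178) = -36425 + (9 + 1656 - 1068) = -36425 + 597 = -35828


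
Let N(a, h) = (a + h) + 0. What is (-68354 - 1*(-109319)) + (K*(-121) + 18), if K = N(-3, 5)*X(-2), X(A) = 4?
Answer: 40015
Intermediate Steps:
N(a, h) = a + h
K = 8 (K = (-3 + 5)*4 = 2*4 = 8)
(-68354 - 1*(-109319)) + (K*(-121) + 18) = (-68354 - 1*(-109319)) + (8*(-121) + 18) = (-68354 + 109319) + (-968 + 18) = 40965 - 950 = 40015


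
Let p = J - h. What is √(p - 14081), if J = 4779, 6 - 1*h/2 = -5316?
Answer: I*√19946 ≈ 141.23*I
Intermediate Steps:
h = 10644 (h = 12 - 2*(-5316) = 12 + 10632 = 10644)
p = -5865 (p = 4779 - 1*10644 = 4779 - 10644 = -5865)
√(p - 14081) = √(-5865 - 14081) = √(-19946) = I*√19946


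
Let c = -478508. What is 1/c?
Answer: -1/478508 ≈ -2.0898e-6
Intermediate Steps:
1/c = 1/(-478508) = -1/478508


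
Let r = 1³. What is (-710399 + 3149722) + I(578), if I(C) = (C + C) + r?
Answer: 2440480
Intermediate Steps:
r = 1
I(C) = 1 + 2*C (I(C) = (C + C) + 1 = 2*C + 1 = 1 + 2*C)
(-710399 + 3149722) + I(578) = (-710399 + 3149722) + (1 + 2*578) = 2439323 + (1 + 1156) = 2439323 + 1157 = 2440480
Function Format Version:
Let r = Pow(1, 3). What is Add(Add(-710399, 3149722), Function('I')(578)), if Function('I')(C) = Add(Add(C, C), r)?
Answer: 2440480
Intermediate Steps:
r = 1
Function('I')(C) = Add(1, Mul(2, C)) (Function('I')(C) = Add(Add(C, C), 1) = Add(Mul(2, C), 1) = Add(1, Mul(2, C)))
Add(Add(-710399, 3149722), Function('I')(578)) = Add(Add(-710399, 3149722), Add(1, Mul(2, 578))) = Add(2439323, Add(1, 1156)) = Add(2439323, 1157) = 2440480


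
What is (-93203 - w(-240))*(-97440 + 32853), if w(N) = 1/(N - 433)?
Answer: 4051259489766/673 ≈ 6.0197e+9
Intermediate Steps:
w(N) = 1/(-433 + N)
(-93203 - w(-240))*(-97440 + 32853) = (-93203 - 1/(-433 - 240))*(-97440 + 32853) = (-93203 - 1/(-673))*(-64587) = (-93203 - 1*(-1/673))*(-64587) = (-93203 + 1/673)*(-64587) = -62725618/673*(-64587) = 4051259489766/673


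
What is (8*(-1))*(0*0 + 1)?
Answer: -8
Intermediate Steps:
(8*(-1))*(0*0 + 1) = -8*(0 + 1) = -8*1 = -8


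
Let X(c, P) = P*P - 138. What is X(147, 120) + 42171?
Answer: 56433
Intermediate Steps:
X(c, P) = -138 + P**2 (X(c, P) = P**2 - 138 = -138 + P**2)
X(147, 120) + 42171 = (-138 + 120**2) + 42171 = (-138 + 14400) + 42171 = 14262 + 42171 = 56433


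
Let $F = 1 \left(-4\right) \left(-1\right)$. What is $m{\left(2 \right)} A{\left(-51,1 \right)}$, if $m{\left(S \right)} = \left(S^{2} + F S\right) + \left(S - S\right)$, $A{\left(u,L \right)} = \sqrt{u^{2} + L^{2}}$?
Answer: $12 \sqrt{2602} \approx 612.12$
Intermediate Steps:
$F = 4$ ($F = \left(-4\right) \left(-1\right) = 4$)
$A{\left(u,L \right)} = \sqrt{L^{2} + u^{2}}$
$m{\left(S \right)} = S^{2} + 4 S$ ($m{\left(S \right)} = \left(S^{2} + 4 S\right) + \left(S - S\right) = \left(S^{2} + 4 S\right) + 0 = S^{2} + 4 S$)
$m{\left(2 \right)} A{\left(-51,1 \right)} = 2 \left(4 + 2\right) \sqrt{1^{2} + \left(-51\right)^{2}} = 2 \cdot 6 \sqrt{1 + 2601} = 12 \sqrt{2602}$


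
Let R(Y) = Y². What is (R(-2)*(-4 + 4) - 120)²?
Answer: 14400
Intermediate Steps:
(R(-2)*(-4 + 4) - 120)² = ((-2)²*(-4 + 4) - 120)² = (4*0 - 120)² = (0 - 120)² = (-120)² = 14400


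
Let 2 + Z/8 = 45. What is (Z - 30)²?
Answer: 98596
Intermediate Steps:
Z = 344 (Z = -16 + 8*45 = -16 + 360 = 344)
(Z - 30)² = (344 - 30)² = 314² = 98596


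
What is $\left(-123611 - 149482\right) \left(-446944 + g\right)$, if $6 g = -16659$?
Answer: $\frac{245631041013}{2} \approx 1.2282 \cdot 10^{11}$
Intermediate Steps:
$g = - \frac{5553}{2}$ ($g = \frac{1}{6} \left(-16659\right) = - \frac{5553}{2} \approx -2776.5$)
$\left(-123611 - 149482\right) \left(-446944 + g\right) = \left(-123611 - 149482\right) \left(-446944 - \frac{5553}{2}\right) = \left(-273093\right) \left(- \frac{899441}{2}\right) = \frac{245631041013}{2}$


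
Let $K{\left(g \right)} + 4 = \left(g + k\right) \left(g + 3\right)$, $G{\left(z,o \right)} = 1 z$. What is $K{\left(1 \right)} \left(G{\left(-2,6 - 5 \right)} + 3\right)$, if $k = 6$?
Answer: $24$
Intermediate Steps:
$G{\left(z,o \right)} = z$
$K{\left(g \right)} = -4 + \left(3 + g\right) \left(6 + g\right)$ ($K{\left(g \right)} = -4 + \left(g + 6\right) \left(g + 3\right) = -4 + \left(6 + g\right) \left(3 + g\right) = -4 + \left(3 + g\right) \left(6 + g\right)$)
$K{\left(1 \right)} \left(G{\left(-2,6 - 5 \right)} + 3\right) = \left(14 + 1^{2} + 9 \cdot 1\right) \left(-2 + 3\right) = \left(14 + 1 + 9\right) 1 = 24 \cdot 1 = 24$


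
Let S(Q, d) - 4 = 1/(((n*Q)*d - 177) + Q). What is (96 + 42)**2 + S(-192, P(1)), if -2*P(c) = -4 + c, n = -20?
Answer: 102687769/5391 ≈ 19048.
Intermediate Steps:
P(c) = 2 - c/2 (P(c) = -(-4 + c)/2 = 2 - c/2)
S(Q, d) = 4 + 1/(-177 + Q - 20*Q*d) (S(Q, d) = 4 + 1/(((-20*Q)*d - 177) + Q) = 4 + 1/((-20*Q*d - 177) + Q) = 4 + 1/((-177 - 20*Q*d) + Q) = 4 + 1/(-177 + Q - 20*Q*d))
(96 + 42)**2 + S(-192, P(1)) = (96 + 42)**2 + (-707 + 4*(-192) - 80*(-192)*(2 - 1/2*1))/(-177 - 192 - 20*(-192)*(2 - 1/2*1)) = 138**2 + (-707 - 768 - 80*(-192)*(2 - 1/2))/(-177 - 192 - 20*(-192)*(2 - 1/2)) = 19044 + (-707 - 768 - 80*(-192)*3/2)/(-177 - 192 - 20*(-192)*3/2) = 19044 + (-707 - 768 + 23040)/(-177 - 192 + 5760) = 19044 + 21565/5391 = 102687769/5391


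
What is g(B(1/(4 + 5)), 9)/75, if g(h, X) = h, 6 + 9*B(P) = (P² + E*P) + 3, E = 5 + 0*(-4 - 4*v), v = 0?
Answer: -197/54675 ≈ -0.0036031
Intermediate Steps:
E = 5 (E = 5 + 0*(-4 - 4*0) = 5 + 0*(-4 + 0) = 5 + 0*(-4) = 5 + 0 = 5)
B(P) = -⅓ + P²/9 + 5*P/9 (B(P) = -⅔ + ((P² + 5*P) + 3)/9 = -⅔ + (3 + P² + 5*P)/9 = -⅔ + (⅓ + P²/9 + 5*P/9) = -⅓ + P²/9 + 5*P/9)
g(B(1/(4 + 5)), 9)/75 = (-⅓ + (1/(4 + 5))²/9 + 5/(9*(4 + 5)))/75 = (-⅓ + (1/9)²/9 + (5/9)/9)*(1/75) = (-⅓ + (⅑)²/9 + (5/9)*(⅑))*(1/75) = (-⅓ + (⅑)*(1/81) + 5/81)*(1/75) = (-⅓ + 1/729 + 5/81)*(1/75) = -197/729*1/75 = -197/54675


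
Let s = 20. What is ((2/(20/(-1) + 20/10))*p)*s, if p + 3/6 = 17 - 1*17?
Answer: 10/9 ≈ 1.1111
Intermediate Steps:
p = -½ (p = -½ + (17 - 1*17) = -½ + (17 - 17) = -½ + 0 = -½ ≈ -0.50000)
((2/(20/(-1) + 20/10))*p)*s = ((2/(20/(-1) + 20/10))*(-½))*20 = ((2/(20*(-1) + 20*(⅒)))*(-½))*20 = ((2/(-20 + 2))*(-½))*20 = ((2/(-18))*(-½))*20 = ((2*(-1/18))*(-½))*20 = -⅑*(-½)*20 = (1/18)*20 = 10/9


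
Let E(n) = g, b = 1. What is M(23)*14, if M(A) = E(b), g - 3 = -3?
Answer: 0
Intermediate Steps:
g = 0 (g = 3 - 3 = 0)
E(n) = 0
M(A) = 0
M(23)*14 = 0*14 = 0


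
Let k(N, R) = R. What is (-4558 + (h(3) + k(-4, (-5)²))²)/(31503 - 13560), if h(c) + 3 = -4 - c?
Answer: -4333/17943 ≈ -0.24149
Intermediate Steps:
h(c) = -7 - c (h(c) = -3 + (-4 - c) = -7 - c)
(-4558 + (h(3) + k(-4, (-5)²))²)/(31503 - 13560) = (-4558 + ((-7 - 1*3) + (-5)²)²)/(31503 - 13560) = (-4558 + ((-7 - 3) + 25)²)/17943 = (-4558 + (-10 + 25)²)*(1/17943) = (-4558 + 15²)*(1/17943) = (-4558 + 225)*(1/17943) = -4333*1/17943 = -4333/17943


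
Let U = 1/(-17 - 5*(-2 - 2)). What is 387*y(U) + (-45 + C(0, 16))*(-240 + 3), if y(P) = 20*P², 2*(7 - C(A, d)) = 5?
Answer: 20917/2 ≈ 10459.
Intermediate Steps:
C(A, d) = 9/2 (C(A, d) = 7 - ½*5 = 7 - 5/2 = 9/2)
U = ⅓ (U = 1/(-17 - 5*(-4)) = 1/(-17 + 20) = 1/3 = ⅓ ≈ 0.33333)
387*y(U) + (-45 + C(0, 16))*(-240 + 3) = 387*(20*(⅓)²) + (-45 + 9/2)*(-240 + 3) = 387*(20*(⅑)) - 81/2*(-237) = 387*(20/9) + 19197/2 = 860 + 19197/2 = 20917/2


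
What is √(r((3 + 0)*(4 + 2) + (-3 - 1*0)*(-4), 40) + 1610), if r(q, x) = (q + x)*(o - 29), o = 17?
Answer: √770 ≈ 27.749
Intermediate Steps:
r(q, x) = -12*q - 12*x (r(q, x) = (q + x)*(17 - 29) = (q + x)*(-12) = -12*q - 12*x)
√(r((3 + 0)*(4 + 2) + (-3 - 1*0)*(-4), 40) + 1610) = √((-12*((3 + 0)*(4 + 2) + (-3 - 1*0)*(-4)) - 12*40) + 1610) = √((-12*(3*6 + (-3 + 0)*(-4)) - 480) + 1610) = √((-12*(18 - 3*(-4)) - 480) + 1610) = √((-12*(18 + 12) - 480) + 1610) = √((-12*30 - 480) + 1610) = √((-360 - 480) + 1610) = √(-840 + 1610) = √770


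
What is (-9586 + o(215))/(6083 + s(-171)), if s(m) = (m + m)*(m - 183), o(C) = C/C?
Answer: -9585/127151 ≈ -0.075383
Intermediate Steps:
o(C) = 1
s(m) = 2*m*(-183 + m) (s(m) = (2*m)*(-183 + m) = 2*m*(-183 + m))
(-9586 + o(215))/(6083 + s(-171)) = (-9586 + 1)/(6083 + 2*(-171)*(-183 - 171)) = -9585/(6083 + 2*(-171)*(-354)) = -9585/(6083 + 121068) = -9585/127151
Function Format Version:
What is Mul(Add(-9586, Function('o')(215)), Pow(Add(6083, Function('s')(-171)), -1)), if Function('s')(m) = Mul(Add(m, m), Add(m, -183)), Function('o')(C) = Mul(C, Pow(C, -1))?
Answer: Rational(-9585, 127151) ≈ -0.075383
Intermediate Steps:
Function('o')(C) = 1
Function('s')(m) = Mul(2, m, Add(-183, m)) (Function('s')(m) = Mul(Mul(2, m), Add(-183, m)) = Mul(2, m, Add(-183, m)))
Mul(Add(-9586, Function('o')(215)), Pow(Add(6083, Function('s')(-171)), -1)) = Mul(Add(-9586, 1), Pow(Add(6083, Mul(2, -171, Add(-183, -171))), -1)) = Mul(-9585, Pow(Add(6083, Mul(2, -171, -354)), -1)) = Mul(-9585, Pow(Add(6083, 121068), -1)) = Mul(-9585, Pow(127151, -1)) = Mul(-9585, Rational(1, 127151)) = Rational(-9585, 127151)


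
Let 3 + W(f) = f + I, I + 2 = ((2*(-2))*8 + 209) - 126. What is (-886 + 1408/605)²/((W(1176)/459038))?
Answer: 542159316651676/1848275 ≈ 2.9333e+8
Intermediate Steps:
I = 49 (I = -2 + (((2*(-2))*8 + 209) - 126) = -2 + ((-4*8 + 209) - 126) = -2 + ((-32 + 209) - 126) = -2 + (177 - 126) = -2 + 51 = 49)
W(f) = 46 + f (W(f) = -3 + (f + 49) = -3 + (49 + f) = 46 + f)
(-886 + 1408/605)²/((W(1176)/459038)) = (-886 + 1408/605)²/(((46 + 1176)/459038)) = (-886 + 1408*(1/605))²/((1222*(1/459038))) = (-886 + 128/55)²/(611/229519) = (-48602/55)²*(229519/611) = (2362154404/3025)*(229519/611) = 542159316651676/1848275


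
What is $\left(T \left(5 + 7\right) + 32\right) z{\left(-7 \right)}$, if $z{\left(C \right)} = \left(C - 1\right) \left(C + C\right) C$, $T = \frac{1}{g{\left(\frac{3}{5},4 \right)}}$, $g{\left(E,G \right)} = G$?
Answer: $-27440$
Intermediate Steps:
$T = \frac{1}{4} \approx 0.25$
$z{\left(C \right)} = 2 C^{2} \left(-1 + C\right)$ ($z{\left(C \right)} = \left(-1 + C\right) 2 C C = 2 C \left(-1 + C\right) C = 2 C^{2} \left(-1 + C\right)$)
$\left(T \left(5 + 7\right) + 32\right) z{\left(-7 \right)} = \left(\frac{5 + 7}{4} + 32\right) 2 \left(-7\right)^{2} \left(-1 - 7\right) = \left(\frac{1}{4} \cdot 12 + 32\right) 2 \cdot 49 \left(-8\right) = \left(3 + 32\right) \left(-784\right) = 35 \left(-784\right) = -27440$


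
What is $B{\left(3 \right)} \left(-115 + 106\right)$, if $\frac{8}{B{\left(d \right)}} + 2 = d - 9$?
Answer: $9$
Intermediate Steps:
$B{\left(d \right)} = \frac{8}{-11 + d}$ ($B{\left(d \right)} = \frac{8}{-2 + \left(d - 9\right)} = \frac{8}{-2 + \left(-9 + d\right)} = \frac{8}{-11 + d}$)
$B{\left(3 \right)} \left(-115 + 106\right) = \frac{8}{-11 + 3} \left(-115 + 106\right) = \frac{8}{-8} \left(-9\right) = 8 \left(- \frac{1}{8}\right) \left(-9\right) = \left(-1\right) \left(-9\right) = 9$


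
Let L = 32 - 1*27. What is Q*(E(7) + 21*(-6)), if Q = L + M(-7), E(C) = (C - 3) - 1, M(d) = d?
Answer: 246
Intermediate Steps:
E(C) = -4 + C (E(C) = (-3 + C) - 1 = -4 + C)
L = 5 (L = 32 - 27 = 5)
Q = -2 (Q = 5 - 7 = -2)
Q*(E(7) + 21*(-6)) = -2*((-4 + 7) + 21*(-6)) = -2*(3 - 126) = -2*(-123) = 246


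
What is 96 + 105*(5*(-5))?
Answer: -2529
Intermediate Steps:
96 + 105*(5*(-5)) = 96 + 105*(-25) = 96 - 2625 = -2529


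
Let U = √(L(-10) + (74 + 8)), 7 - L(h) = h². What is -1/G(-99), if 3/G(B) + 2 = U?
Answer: ⅔ - I*√11/3 ≈ 0.66667 - 1.1055*I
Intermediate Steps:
L(h) = 7 - h²
U = I*√11 (U = √((7 - 1*(-10)²) + (74 + 8)) = √((7 - 1*100) + 82) = √((7 - 100) + 82) = √(-93 + 82) = √(-11) = I*√11 ≈ 3.3166*I)
G(B) = 3/(-2 + I*√11)
-1/G(-99) = -1/(-⅖ - I*√11/5)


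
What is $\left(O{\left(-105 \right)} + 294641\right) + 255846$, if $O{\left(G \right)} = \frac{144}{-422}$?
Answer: $\frac{116152685}{211} \approx 5.5049 \cdot 10^{5}$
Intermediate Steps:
$O{\left(G \right)} = - \frac{72}{211}$ ($O{\left(G \right)} = 144 \left(- \frac{1}{422}\right) = - \frac{72}{211}$)
$\left(O{\left(-105 \right)} + 294641\right) + 255846 = \left(- \frac{72}{211} + 294641\right) + 255846 = \frac{62169179}{211} + 255846 = \frac{116152685}{211}$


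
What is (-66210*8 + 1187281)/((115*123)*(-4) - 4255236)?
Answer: -657601/4311816 ≈ -0.15251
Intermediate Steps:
(-66210*8 + 1187281)/((115*123)*(-4) - 4255236) = (-529680 + 1187281)/(14145*(-4) - 4255236) = 657601/(-56580 - 4255236) = 657601/(-4311816) = 657601*(-1/4311816) = -657601/4311816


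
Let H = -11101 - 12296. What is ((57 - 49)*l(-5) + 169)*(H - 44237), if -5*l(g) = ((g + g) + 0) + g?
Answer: -13053362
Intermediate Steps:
H = -23397
l(g) = -3*g/5 (l(g) = -(((g + g) + 0) + g)/5 = -((2*g + 0) + g)/5 = -(2*g + g)/5 = -3*g/5)
((57 - 49)*l(-5) + 169)*(H - 44237) = ((57 - 49)*(-3/5*(-5)) + 169)*(-23397 - 44237) = (8*3 + 169)*(-67634) = (24 + 169)*(-67634) = 193*(-67634) = -13053362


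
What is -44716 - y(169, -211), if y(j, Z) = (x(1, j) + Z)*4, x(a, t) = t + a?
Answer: -44552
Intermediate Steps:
x(a, t) = a + t
y(j, Z) = 4 + 4*Z + 4*j (y(j, Z) = ((1 + j) + Z)*4 = (1 + Z + j)*4 = 4 + 4*Z + 4*j)
-44716 - y(169, -211) = -44716 - (4 + 4*(-211) + 4*169) = -44716 - (4 - 844 + 676) = -44716 - 1*(-164) = -44716 + 164 = -44552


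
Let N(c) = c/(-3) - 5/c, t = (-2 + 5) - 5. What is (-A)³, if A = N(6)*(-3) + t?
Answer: -2197/8 ≈ -274.63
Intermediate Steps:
t = -2 (t = 3 - 5 = -2)
N(c) = -5/c - c/3 (N(c) = c*(-⅓) - 5/c = -c/3 - 5/c = -5/c - c/3)
A = 13/2 (A = (-5/6 - ⅓*6)*(-3) - 2 = (-5*⅙ - 2)*(-3) - 2 = (-⅚ - 2)*(-3) - 2 = -17/6*(-3) - 2 = 17/2 - 2 = 13/2 ≈ 6.5000)
(-A)³ = (-1*13/2)³ = (-13/2)³ = -2197/8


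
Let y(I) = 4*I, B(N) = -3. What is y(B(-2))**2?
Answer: 144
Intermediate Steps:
y(B(-2))**2 = (4*(-3))**2 = (-12)**2 = 144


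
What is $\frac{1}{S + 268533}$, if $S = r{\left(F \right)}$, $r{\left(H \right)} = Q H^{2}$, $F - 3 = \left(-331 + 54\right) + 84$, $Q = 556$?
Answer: $\frac{1}{20340133} \approx 4.9164 \cdot 10^{-8}$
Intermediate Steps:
$F = -190$ ($F = 3 + \left(\left(-331 + 54\right) + 84\right) = 3 + \left(-277 + 84\right) = 3 - 193 = -190$)
$r{\left(H \right)} = 556 H^{2}$
$S = 20071600$ ($S = 556 \left(-190\right)^{2} = 556 \cdot 36100 = 20071600$)
$\frac{1}{S + 268533} = \frac{1}{20071600 + 268533} = \frac{1}{20340133}$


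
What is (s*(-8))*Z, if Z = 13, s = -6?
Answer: 624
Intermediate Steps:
(s*(-8))*Z = -6*(-8)*13 = 48*13 = 624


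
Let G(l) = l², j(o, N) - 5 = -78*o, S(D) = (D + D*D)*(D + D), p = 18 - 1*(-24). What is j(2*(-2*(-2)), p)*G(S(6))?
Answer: -157235904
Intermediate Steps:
p = 42 (p = 18 + 24 = 42)
S(D) = 2*D*(D + D²) (S(D) = (D + D²)*(2*D) = 2*D*(D + D²))
j(o, N) = 5 - 78*o
j(2*(-2*(-2)), p)*G(S(6)) = (5 - 156*(-2*(-2)))*(2*6²*(1 + 6))² = (5 - 156*4)*(2*36*7)² = (5 - 78*8)*504² = (5 - 624)*254016 = -619*254016 = -157235904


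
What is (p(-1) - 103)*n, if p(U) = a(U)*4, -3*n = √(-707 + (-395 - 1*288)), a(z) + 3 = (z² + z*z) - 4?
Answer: 41*I*√1390 ≈ 1528.6*I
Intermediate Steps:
a(z) = -7 + 2*z² (a(z) = -3 + ((z² + z*z) - 4) = -3 + ((z² + z²) - 4) = -3 + (2*z² - 4) = -3 + (-4 + 2*z²) = -7 + 2*z²)
n = -I*√1390/3 (n = -√(-707 + (-395 - 1*288))/3 = -√(-707 + (-395 - 288))/3 = -√(-707 - 683)/3 = -I*√1390/3 ≈ -12.428*I)
p(U) = -28 + 8*U² (p(U) = (-7 + 2*U²)*4 = -28 + 8*U²)
(p(-1) - 103)*n = ((-28 + 8*(-1)²) - 103)*(-I*√1390/3) = ((-28 + 8*1) - 103)*(-I*√1390/3) = ((-28 + 8) - 103)*(-I*√1390/3) = (-20 - 103)*(-I*√1390/3) = -(-41)*I*√1390 = 41*I*√1390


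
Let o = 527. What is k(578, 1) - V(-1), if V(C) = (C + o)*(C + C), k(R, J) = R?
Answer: 1630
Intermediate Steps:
V(C) = 2*C*(527 + C) (V(C) = (C + 527)*(C + C) = (527 + C)*(2*C) = 2*C*(527 + C))
k(578, 1) - V(-1) = 578 - 2*(-1)*(527 - 1) = 578 - 2*(-1)*526 = 578 - 1*(-1052) = 578 + 1052 = 1630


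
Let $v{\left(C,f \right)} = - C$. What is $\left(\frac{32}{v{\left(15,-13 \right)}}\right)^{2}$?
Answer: $\frac{1024}{225} \approx 4.5511$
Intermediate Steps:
$\left(\frac{32}{v{\left(15,-13 \right)}}\right)^{2} = \left(\frac{32}{\left(-1\right) 15}\right)^{2} = \left(\frac{32}{-15}\right)^{2} = \left(32 \left(- \frac{1}{15}\right)\right)^{2} = \left(- \frac{32}{15}\right)^{2} = \frac{1024}{225}$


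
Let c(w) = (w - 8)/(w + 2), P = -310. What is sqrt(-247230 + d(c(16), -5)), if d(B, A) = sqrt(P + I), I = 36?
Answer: sqrt(-247230 + I*sqrt(274)) ≈ 0.017 + 497.22*I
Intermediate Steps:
c(w) = (-8 + w)/(2 + w)
d(B, A) = I*sqrt(274) (d(B, A) = sqrt(-310 + 36) = sqrt(-274) = I*sqrt(274))
sqrt(-247230 + d(c(16), -5)) = sqrt(-247230 + I*sqrt(274))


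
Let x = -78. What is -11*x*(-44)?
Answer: -37752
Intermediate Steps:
-11*x*(-44) = -11*(-78)*(-44) = 858*(-44) = -37752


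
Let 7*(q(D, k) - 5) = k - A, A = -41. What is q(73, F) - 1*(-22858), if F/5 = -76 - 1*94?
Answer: 159232/7 ≈ 22747.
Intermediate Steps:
F = -850 (F = 5*(-76 - 1*94) = 5*(-76 - 94) = 5*(-170) = -850)
q(D, k) = 76/7 + k/7 (q(D, k) = 5 + (k - 1*(-41))/7 = 5 + (k + 41)/7 = 5 + (41 + k)/7 = 5 + (41/7 + k/7) = 76/7 + k/7)
q(73, F) - 1*(-22858) = (76/7 + (⅐)*(-850)) - 1*(-22858) = (76/7 - 850/7) + 22858 = -774/7 + 22858 = 159232/7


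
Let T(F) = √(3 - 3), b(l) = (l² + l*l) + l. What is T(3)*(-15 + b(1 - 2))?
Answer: 0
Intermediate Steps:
b(l) = l + 2*l² (b(l) = (l² + l²) + l = 2*l² + l = l + 2*l²)
T(F) = 0 (T(F) = √0 = 0)
T(3)*(-15 + b(1 - 2)) = 0*(-15 + (1 - 2)*(1 + 2*(1 - 2))) = 0*(-15 - (1 + 2*(-1))) = 0*(-15 - (1 - 2)) = 0*(-15 - 1*(-1)) = 0*(-15 + 1) = 0*(-14) = 0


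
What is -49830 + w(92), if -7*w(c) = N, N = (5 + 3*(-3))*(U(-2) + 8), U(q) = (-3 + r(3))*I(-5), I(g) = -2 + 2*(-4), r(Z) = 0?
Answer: -348658/7 ≈ -49808.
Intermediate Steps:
I(g) = -10 (I(g) = -2 - 8 = -10)
U(q) = 30 (U(q) = (-3 + 0)*(-10) = -3*(-10) = 30)
N = -152 (N = (5 + 3*(-3))*(30 + 8) = (5 - 9)*38 = -4*38 = -152)
w(c) = 152/7 (w(c) = -1/7*(-152) = 152/7)
-49830 + w(92) = -49830 + 152/7 = -348658/7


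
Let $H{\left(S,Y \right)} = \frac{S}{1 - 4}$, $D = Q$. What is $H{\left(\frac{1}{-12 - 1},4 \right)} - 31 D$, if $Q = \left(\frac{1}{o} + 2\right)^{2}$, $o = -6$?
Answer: $- \frac{48751}{468} \approx -104.17$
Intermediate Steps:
$Q = \frac{121}{36}$ ($Q = \left(\frac{1}{-6} + 2\right)^{2} = \left(- \frac{1}{6} + 2\right)^{2} = \left(\frac{11}{6}\right)^{2} = \frac{121}{36} \approx 3.3611$)
$D = \frac{121}{36} \approx 3.3611$
$H{\left(S,Y \right)} = - \frac{S}{3}$ ($H{\left(S,Y \right)} = \frac{S}{-3} = S \left(- \frac{1}{3}\right) = - \frac{S}{3}$)
$H{\left(\frac{1}{-12 - 1},4 \right)} - 31 D = - \frac{1}{3 \left(-12 - 1\right)} - \frac{3751}{36} = - \frac{1}{3 \left(-13\right)} - \frac{3751}{36} = \left(- \frac{1}{3}\right) \left(- \frac{1}{13}\right) - \frac{3751}{36} = \frac{1}{39} - \frac{3751}{36} = - \frac{48751}{468}$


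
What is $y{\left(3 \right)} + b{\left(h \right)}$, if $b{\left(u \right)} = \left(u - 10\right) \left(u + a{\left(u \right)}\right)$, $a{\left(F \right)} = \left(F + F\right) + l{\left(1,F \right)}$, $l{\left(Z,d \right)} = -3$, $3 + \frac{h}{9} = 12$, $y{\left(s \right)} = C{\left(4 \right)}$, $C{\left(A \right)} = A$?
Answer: $17044$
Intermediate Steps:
$y{\left(s \right)} = 4$
$h = 81$ ($h = -27 + 9 \cdot 12 = -27 + 108 = 81$)
$a{\left(F \right)} = -3 + 2 F$ ($a{\left(F \right)} = \left(F + F\right) - 3 = 2 F - 3 = -3 + 2 F$)
$b{\left(u \right)} = \left(-10 + u\right) \left(-3 + 3 u\right)$ ($b{\left(u \right)} = \left(u - 10\right) \left(u + \left(-3 + 2 u\right)\right) = \left(-10 + u\right) \left(-3 + 3 u\right)$)
$y{\left(3 \right)} + b{\left(h \right)} = 4 + \left(30 - 2673 + 3 \cdot 81^{2}\right) = 4 + \left(30 - 2673 + 3 \cdot 6561\right) = 4 + \left(30 - 2673 + 19683\right) = 4 + 17040 = 17044$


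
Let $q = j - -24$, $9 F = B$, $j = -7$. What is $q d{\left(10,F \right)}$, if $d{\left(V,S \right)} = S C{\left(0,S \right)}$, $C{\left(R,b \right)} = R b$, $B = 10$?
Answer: $0$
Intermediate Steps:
$F = \frac{10}{9}$ ($F = \frac{1}{9} \cdot 10 = \frac{10}{9} \approx 1.1111$)
$q = 17$ ($q = -7 - -24 = -7 + 24 = 17$)
$d{\left(V,S \right)} = 0$ ($d{\left(V,S \right)} = S 0 S = S 0 = 0$)
$q d{\left(10,F \right)} = 17 \cdot 0 = 0$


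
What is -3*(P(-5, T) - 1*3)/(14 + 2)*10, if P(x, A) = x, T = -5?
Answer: 15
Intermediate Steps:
-3*(P(-5, T) - 1*3)/(14 + 2)*10 = -3*(-5 - 1*3)/(14 + 2)*10 = -3*(-5 - 3)/16*10 = -(-24)/16*10 = -3*(-½)*10 = (3/2)*10 = 15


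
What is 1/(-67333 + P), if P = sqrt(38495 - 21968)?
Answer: -9619/647673766 - sqrt(16527)/4533716362 ≈ -1.4880e-5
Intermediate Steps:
P = sqrt(16527) ≈ 128.56
1/(-67333 + P) = 1/(-67333 + sqrt(16527))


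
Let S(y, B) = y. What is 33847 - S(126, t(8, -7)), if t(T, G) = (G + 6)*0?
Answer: 33721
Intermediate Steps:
t(T, G) = 0 (t(T, G) = (6 + G)*0 = 0)
33847 - S(126, t(8, -7)) = 33847 - 1*126 = 33847 - 126 = 33721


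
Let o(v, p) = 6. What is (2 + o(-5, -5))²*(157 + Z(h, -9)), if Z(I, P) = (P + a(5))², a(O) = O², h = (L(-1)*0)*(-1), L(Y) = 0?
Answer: 26432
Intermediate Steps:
h = 0 (h = (0*0)*(-1) = 0*(-1) = 0)
Z(I, P) = (25 + P)² (Z(I, P) = (P + 5²)² = (P + 25)² = (25 + P)²)
(2 + o(-5, -5))²*(157 + Z(h, -9)) = (2 + 6)²*(157 + (25 - 9)²) = 8²*(157 + 16²) = 64*(157 + 256) = 64*413 = 26432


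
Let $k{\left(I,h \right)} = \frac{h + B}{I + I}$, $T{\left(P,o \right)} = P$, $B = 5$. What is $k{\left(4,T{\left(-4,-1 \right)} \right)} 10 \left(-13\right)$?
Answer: $- \frac{65}{4} \approx -16.25$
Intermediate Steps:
$k{\left(I,h \right)} = \frac{5 + h}{2 I}$ ($k{\left(I,h \right)} = \frac{h + 5}{I + I} = \frac{5 + h}{2 I}$)
$k{\left(4,T{\left(-4,-1 \right)} \right)} 10 \left(-13\right) = \frac{5 - 4}{2 \cdot 4} \cdot 10 \left(-13\right) = \frac{1}{2} \cdot \frac{1}{4} \cdot 1 \cdot 10 \left(-13\right) = \frac{1}{8} \cdot 10 \left(-13\right) = \frac{5}{4} \left(-13\right) = - \frac{65}{4}$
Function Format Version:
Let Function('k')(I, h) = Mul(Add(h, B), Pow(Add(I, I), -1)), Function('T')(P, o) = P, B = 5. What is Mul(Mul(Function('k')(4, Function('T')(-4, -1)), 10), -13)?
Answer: Rational(-65, 4) ≈ -16.250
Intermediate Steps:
Function('k')(I, h) = Mul(Rational(1, 2), Pow(I, -1), Add(5, h)) (Function('k')(I, h) = Mul(Add(h, 5), Pow(Add(I, I), -1)) = Mul(Add(5, h), Pow(Mul(2, I), -1)) = Mul(Add(5, h), Mul(Rational(1, 2), Pow(I, -1))) = Mul(Rational(1, 2), Pow(I, -1), Add(5, h)))
Mul(Mul(Function('k')(4, Function('T')(-4, -1)), 10), -13) = Mul(Mul(Mul(Rational(1, 2), Pow(4, -1), Add(5, -4)), 10), -13) = Mul(Mul(Mul(Rational(1, 2), Rational(1, 4), 1), 10), -13) = Mul(Mul(Rational(1, 8), 10), -13) = Mul(Rational(5, 4), -13) = Rational(-65, 4)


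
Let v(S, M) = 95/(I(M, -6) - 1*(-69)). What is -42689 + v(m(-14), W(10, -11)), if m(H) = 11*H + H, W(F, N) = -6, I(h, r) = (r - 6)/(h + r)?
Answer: -597627/14 ≈ -42688.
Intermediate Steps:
I(h, r) = (-6 + r)/(h + r)
m(H) = 12*H
v(S, M) = 95/(69 - 12/(-6 + M)) (v(S, M) = 95/((-6 - 6)/(M - 6) - 1*(-69)) = 95/(-12/(-6 + M) + 69) = 95/(69 - 12/(-6 + M)))
-42689 + v(m(-14), W(10, -11)) = -42689 + 95*(-6 - 6)/(3*(-142 + 23*(-6))) = -42689 + (95/3)*(-12)/(-142 - 138) = -42689 + (95/3)*(-12)/(-280) = -42689 + (95/3)*(-1/280)*(-12) = -42689 + 19/14 = -597627/14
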